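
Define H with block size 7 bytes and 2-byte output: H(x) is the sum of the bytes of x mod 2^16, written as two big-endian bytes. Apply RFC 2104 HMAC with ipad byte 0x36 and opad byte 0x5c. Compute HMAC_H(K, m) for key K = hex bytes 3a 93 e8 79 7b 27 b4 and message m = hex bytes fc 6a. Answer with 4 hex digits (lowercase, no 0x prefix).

03c0

Key hex bytes 3a 93 e8 79 7b 27 b4 is exactly B = 7 bytes: K' = 3a 93 e8 79 7b 27 b4.
K' ⊕ ipad = 0c a5 de 4f 4d 11 82.  K' ⊕ opad = 66 cf b4 25 27 7b e8.
Inner input = (K'⊕ipad) ∥ m = 0c a5 de 4f 4d 11 82 ∥ fc 6a.
Inner hash: sum = 12+165+222+79+77+17+130+252+106 = 1060 → 04 24.
Outer input = (K'⊕opad) ∥ inner = 66 cf b4 25 27 7b e8 ∥ 04 24.
Outer hash (tag): sum = 102+207+180+37+39+123+232+4+36 = 960 → 03 c0.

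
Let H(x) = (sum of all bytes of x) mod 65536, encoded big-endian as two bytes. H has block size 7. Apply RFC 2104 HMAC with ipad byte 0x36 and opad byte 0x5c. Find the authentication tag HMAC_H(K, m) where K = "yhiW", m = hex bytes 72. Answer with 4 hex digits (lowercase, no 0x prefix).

0230

Key "yhiW" = 79 68 69 57 is 4 bytes ≤ B = 7; zero-pad to 7 bytes: K' = 79 68 69 57 00 00 00.
K' ⊕ ipad = 4f 5e 5f 61 36 36 36.  K' ⊕ opad = 25 34 35 0b 5c 5c 5c.
Inner input = (K'⊕ipad) ∥ m = 4f 5e 5f 61 36 36 36 ∥ 72.
Inner hash: sum = 79+94+95+97+54+54+54+114 = 641 → 02 81.
Outer input = (K'⊕opad) ∥ inner = 25 34 35 0b 5c 5c 5c ∥ 02 81.
Outer hash (tag): sum = 37+52+53+11+92+92+92+2+129 = 560 → 02 30.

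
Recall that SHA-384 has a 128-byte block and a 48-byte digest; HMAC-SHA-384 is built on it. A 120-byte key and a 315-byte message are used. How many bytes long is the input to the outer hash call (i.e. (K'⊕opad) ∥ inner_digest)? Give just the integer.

176

Key is 120 ≤ 128 bytes, zero-padded: |K'| = 128.
Outer input = (K'⊕opad) ∥ H(inner) → 128 + 48 = 176 bytes.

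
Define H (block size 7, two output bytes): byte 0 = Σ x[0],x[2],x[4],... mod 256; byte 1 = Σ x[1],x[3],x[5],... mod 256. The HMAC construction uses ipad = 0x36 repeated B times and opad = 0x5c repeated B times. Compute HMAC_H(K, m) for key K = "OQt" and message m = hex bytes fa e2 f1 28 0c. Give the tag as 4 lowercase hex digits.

Key "OQt" = 4f 51 74 is 3 bytes ≤ B = 7; zero-pad to 7 bytes: K' = 4f 51 74 00 00 00 00.
K' ⊕ ipad = 79 67 42 36 36 36 36.  K' ⊕ opad = 13 0d 28 5c 5c 5c 5c.
Inner input = (K'⊕ipad) ∥ m = 79 67 42 36 36 36 36 ∥ fa e2 f1 28 0c.
Inner hash: even-index sum = 561 mod 256 = 49; odd-index sum = 714 mod 256 = 202 → 31 ca.
Outer input = (K'⊕opad) ∥ inner = 13 0d 28 5c 5c 5c 5c ∥ 31 ca.
Outer hash (tag): even-index sum = 445 mod 256 = 189; odd-index sum = 246 mod 256 = 246 → bd f6.

bdf6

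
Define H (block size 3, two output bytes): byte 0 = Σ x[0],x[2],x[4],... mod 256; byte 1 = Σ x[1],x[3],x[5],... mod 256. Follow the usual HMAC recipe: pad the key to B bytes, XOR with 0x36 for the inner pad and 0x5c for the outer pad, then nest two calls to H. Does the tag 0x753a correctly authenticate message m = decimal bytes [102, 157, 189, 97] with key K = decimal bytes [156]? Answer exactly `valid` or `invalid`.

Key decimal bytes [156] = 9c is 1 byte ≤ B = 3; zero-pad to 3 bytes: K' = 9c 00 00.
K' ⊕ ipad = aa 36 36; K' ⊕ opad = c0 5c 5c.
Inner hash: even-index sum = 478 mod 256 = 222; odd-index sum = 345 mod 256 = 89 → de 59.
Outer hash (recomputed tag): even-index sum = 373 mod 256 = 117; odd-index sum = 314 mod 256 = 58 → 75 3a.
Recomputed tag = 753a; claimed = 753a → match.

valid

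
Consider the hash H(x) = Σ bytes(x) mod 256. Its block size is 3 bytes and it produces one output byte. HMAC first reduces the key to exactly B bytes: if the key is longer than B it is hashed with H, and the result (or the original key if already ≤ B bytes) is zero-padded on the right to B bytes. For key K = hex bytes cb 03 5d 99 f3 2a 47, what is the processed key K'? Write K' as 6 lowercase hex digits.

280000

|K| = 7 > B = 3, so first hash the key.
H(K): sum = 203+3+93+153+243+42+71 = 808; mod 256 = 40 → 28.
Zero-pad H(K) = 28 to 3 bytes: K' = 28 00 00.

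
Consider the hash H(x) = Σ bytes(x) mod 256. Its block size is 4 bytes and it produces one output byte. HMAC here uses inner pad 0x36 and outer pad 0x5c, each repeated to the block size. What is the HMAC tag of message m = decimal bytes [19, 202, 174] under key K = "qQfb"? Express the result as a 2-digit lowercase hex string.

Key "qQfb" = 71 51 66 62 is exactly B = 4 bytes: K' = 71 51 66 62.
K' ⊕ ipad = 47 67 50 54.  K' ⊕ opad = 2d 0d 3a 3e.
Inner input = (K'⊕ipad) ∥ m = 47 67 50 54 ∥ 13 ca ae.
Inner hash: sum = 71+103+80+84+19+202+174 = 733; mod 256 = 221 → dd.
Outer input = (K'⊕opad) ∥ inner = 2d 0d 3a 3e ∥ dd.
Outer hash (tag): sum = 45+13+58+62+221 = 399; mod 256 = 143 → 8f.

8f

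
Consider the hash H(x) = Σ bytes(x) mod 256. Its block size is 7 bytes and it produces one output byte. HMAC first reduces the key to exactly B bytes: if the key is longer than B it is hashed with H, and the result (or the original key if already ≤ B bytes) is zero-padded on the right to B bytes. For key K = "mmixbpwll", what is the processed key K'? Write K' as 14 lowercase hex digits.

|K| = 9 > B = 7, so first hash the key.
H(K): sum = 109+109+105+120+98+112+119+108+108 = 988; mod 256 = 220 → dc.
Zero-pad H(K) = dc to 7 bytes: K' = dc 00 00 00 00 00 00.

dc000000000000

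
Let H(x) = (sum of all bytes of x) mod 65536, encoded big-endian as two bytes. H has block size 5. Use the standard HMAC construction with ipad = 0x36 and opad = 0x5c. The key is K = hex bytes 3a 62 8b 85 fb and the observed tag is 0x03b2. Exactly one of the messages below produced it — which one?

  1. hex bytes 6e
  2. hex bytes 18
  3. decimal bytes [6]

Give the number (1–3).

2

Key hex bytes 3a 62 8b 85 fb is exactly B = 5 bytes: K' = 3a 62 8b 85 fb.
K' ⊕ ipad = 0c 54 bd b3 cd; K' ⊕ opad = 66 3e d7 d9 a7.
m1: inner = H(0c 54 bd b3 cd 6e) = 03 0b; tag = H(66 3e d7 d9 a7 03 0b) = 0309
m2: inner = H(0c 54 bd b3 cd 18) = 02 b5; tag = H(66 3e d7 d9 a7 02 b5) = 03b2 ← matches
m3: inner = H(0c 54 bd b3 cd 06) = 02 a3; tag = H(66 3e d7 d9 a7 02 a3) = 03a0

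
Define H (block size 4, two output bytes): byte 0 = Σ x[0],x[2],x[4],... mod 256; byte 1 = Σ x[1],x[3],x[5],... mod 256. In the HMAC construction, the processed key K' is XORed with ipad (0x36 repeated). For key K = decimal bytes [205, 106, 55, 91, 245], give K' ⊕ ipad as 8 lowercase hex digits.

Key decimal bytes [205, 106, 55, 91, 245] = cd 6a 37 5b f5 is 5 bytes > B = 4, so hash it first: H(key) = f9 c5, then zero-pad to 4 bytes: K' = f9 c5 00 00.
XOR each byte with 0x36: f9⊕36=cf, c5⊕36=f3, 00⊕36=36, 00⊕36=36.

cff33636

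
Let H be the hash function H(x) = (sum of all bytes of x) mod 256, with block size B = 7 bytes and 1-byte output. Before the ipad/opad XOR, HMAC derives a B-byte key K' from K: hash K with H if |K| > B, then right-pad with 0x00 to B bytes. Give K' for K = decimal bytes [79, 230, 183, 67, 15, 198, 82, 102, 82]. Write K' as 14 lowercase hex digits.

|K| = 9 > B = 7, so first hash the key.
H(K): sum = 79+230+183+67+15+198+82+102+82 = 1038; mod 256 = 14 → 0e.
Zero-pad H(K) = 0e to 7 bytes: K' = 0e 00 00 00 00 00 00.

0e000000000000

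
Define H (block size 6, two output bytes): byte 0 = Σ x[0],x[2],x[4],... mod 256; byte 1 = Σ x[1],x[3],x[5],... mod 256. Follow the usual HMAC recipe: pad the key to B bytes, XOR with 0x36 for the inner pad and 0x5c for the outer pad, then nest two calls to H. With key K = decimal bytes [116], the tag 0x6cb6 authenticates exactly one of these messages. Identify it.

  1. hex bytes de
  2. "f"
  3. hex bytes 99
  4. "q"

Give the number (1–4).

Key decimal bytes [116] = 74 is 1 byte ≤ B = 6; zero-pad to 6 bytes: K' = 74 00 00 00 00 00.
K' ⊕ ipad = 42 36 36 36 36 36; K' ⊕ opad = 28 5c 5c 5c 5c 5c.
m1: inner = H(42 36 36 36 36 36 de) = 8c a2; tag = H(28 5c 5c 5c 5c 5c 8c a2) = 6cb6 ← matches
m2: inner = H(42 36 36 36 36 36 66) = 14 a2; tag = H(28 5c 5c 5c 5c 5c 14 a2) = f4b6
m3: inner = H(42 36 36 36 36 36 99) = 47 a2; tag = H(28 5c 5c 5c 5c 5c 47 a2) = 27b6
m4: inner = H(42 36 36 36 36 36 71) = 1f a2; tag = H(28 5c 5c 5c 5c 5c 1f a2) = ffb6

1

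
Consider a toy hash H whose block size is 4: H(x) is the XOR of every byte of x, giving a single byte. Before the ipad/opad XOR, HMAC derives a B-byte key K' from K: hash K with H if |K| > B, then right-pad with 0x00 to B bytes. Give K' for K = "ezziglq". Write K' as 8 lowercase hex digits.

|K| = 7 > B = 4, so first hash the key.
H(K): XOR 65⊕7a⊕7a⊕69⊕67⊕6c⊕71 = 76.
Zero-pad H(K) = 76 to 4 bytes: K' = 76 00 00 00.

76000000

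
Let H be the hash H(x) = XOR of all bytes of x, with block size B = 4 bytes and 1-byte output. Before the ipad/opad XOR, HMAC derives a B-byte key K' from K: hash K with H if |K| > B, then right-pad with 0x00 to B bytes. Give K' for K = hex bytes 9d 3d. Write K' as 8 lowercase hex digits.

Key hex bytes 9d 3d is 2 bytes ≤ B = 4; zero-pad to 4 bytes: K' = 9d 3d 00 00.

9d3d0000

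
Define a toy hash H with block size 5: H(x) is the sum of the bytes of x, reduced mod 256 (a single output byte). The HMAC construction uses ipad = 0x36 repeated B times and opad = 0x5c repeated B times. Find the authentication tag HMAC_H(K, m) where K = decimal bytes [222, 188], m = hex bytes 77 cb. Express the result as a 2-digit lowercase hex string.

cc

Key decimal bytes [222, 188] = de bc is 2 bytes ≤ B = 5; zero-pad to 5 bytes: K' = de bc 00 00 00.
K' ⊕ ipad = e8 8a 36 36 36.  K' ⊕ opad = 82 e0 5c 5c 5c.
Inner input = (K'⊕ipad) ∥ m = e8 8a 36 36 36 ∥ 77 cb.
Inner hash: sum = 232+138+54+54+54+119+203 = 854; mod 256 = 86 → 56.
Outer input = (K'⊕opad) ∥ inner = 82 e0 5c 5c 5c ∥ 56.
Outer hash (tag): sum = 130+224+92+92+92+86 = 716; mod 256 = 204 → cc.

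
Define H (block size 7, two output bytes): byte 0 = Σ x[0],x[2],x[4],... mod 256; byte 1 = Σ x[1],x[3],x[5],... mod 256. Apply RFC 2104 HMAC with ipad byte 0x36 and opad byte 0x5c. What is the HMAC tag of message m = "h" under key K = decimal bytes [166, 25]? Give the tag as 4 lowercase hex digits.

112f

Key decimal bytes [166, 25] = a6 19 is 2 bytes ≤ B = 7; zero-pad to 7 bytes: K' = a6 19 00 00 00 00 00.
K' ⊕ ipad = 90 2f 36 36 36 36 36.  K' ⊕ opad = fa 45 5c 5c 5c 5c 5c.
Inner input = (K'⊕ipad) ∥ m = 90 2f 36 36 36 36 36 ∥ 68.
Inner hash: even-index sum = 306 mod 256 = 50; odd-index sum = 259 mod 256 = 3 → 32 03.
Outer input = (K'⊕opad) ∥ inner = fa 45 5c 5c 5c 5c 5c ∥ 32 03.
Outer hash (tag): even-index sum = 529 mod 256 = 17; odd-index sum = 303 mod 256 = 47 → 11 2f.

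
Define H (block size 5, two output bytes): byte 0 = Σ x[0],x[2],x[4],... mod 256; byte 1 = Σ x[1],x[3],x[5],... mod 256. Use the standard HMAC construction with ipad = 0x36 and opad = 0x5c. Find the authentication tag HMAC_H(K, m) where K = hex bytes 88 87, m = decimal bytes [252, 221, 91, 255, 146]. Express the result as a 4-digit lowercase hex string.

5c3d

Key hex bytes 88 87 is 2 bytes ≤ B = 5; zero-pad to 5 bytes: K' = 88 87 00 00 00.
K' ⊕ ipad = be b1 36 36 36.  K' ⊕ opad = d4 db 5c 5c 5c.
Inner input = (K'⊕ipad) ∥ m = be b1 36 36 36 ∥ fc dd 5b ff 92.
Inner hash: even-index sum = 774 mod 256 = 6; odd-index sum = 720 mod 256 = 208 → 06 d0.
Outer input = (K'⊕opad) ∥ inner = d4 db 5c 5c 5c ∥ 06 d0.
Outer hash (tag): even-index sum = 604 mod 256 = 92; odd-index sum = 317 mod 256 = 61 → 5c 3d.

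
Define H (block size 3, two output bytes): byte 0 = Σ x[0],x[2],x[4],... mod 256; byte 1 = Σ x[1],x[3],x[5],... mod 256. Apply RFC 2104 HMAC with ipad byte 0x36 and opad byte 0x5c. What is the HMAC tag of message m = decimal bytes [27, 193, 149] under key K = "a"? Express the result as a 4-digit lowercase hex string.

7faa

Key "a" = 61 is 1 byte ≤ B = 3; zero-pad to 3 bytes: K' = 61 00 00.
K' ⊕ ipad = 57 36 36.  K' ⊕ opad = 3d 5c 5c.
Inner input = (K'⊕ipad) ∥ m = 57 36 36 ∥ 1b c1 95.
Inner hash: even-index sum = 334 mod 256 = 78; odd-index sum = 230 mod 256 = 230 → 4e e6.
Outer input = (K'⊕opad) ∥ inner = 3d 5c 5c ∥ 4e e6.
Outer hash (tag): even-index sum = 383 mod 256 = 127; odd-index sum = 170 mod 256 = 170 → 7f aa.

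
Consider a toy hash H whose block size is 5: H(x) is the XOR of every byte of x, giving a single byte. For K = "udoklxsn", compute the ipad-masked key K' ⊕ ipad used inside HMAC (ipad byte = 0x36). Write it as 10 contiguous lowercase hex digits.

Key "udoklxsn" = 75 64 6f 6b 6c 78 73 6e is 8 bytes > B = 5, so hash it first: H(key) = 1c, then zero-pad to 5 bytes: K' = 1c 00 00 00 00.
XOR each byte with 0x36: 1c⊕36=2a, 00⊕36=36, 00⊕36=36, 00⊕36=36, 00⊕36=36.

2a36363636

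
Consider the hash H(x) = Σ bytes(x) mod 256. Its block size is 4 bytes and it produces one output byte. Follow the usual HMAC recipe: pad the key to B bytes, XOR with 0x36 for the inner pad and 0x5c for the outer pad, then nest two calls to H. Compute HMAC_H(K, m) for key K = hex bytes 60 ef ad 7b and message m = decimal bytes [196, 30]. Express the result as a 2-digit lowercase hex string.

00

Key hex bytes 60 ef ad 7b is exactly B = 4 bytes: K' = 60 ef ad 7b.
K' ⊕ ipad = 56 d9 9b 4d.  K' ⊕ opad = 3c b3 f1 27.
Inner input = (K'⊕ipad) ∥ m = 56 d9 9b 4d ∥ c4 1e.
Inner hash: sum = 86+217+155+77+196+30 = 761; mod 256 = 249 → f9.
Outer input = (K'⊕opad) ∥ inner = 3c b3 f1 27 ∥ f9.
Outer hash (tag): sum = 60+179+241+39+249 = 768; mod 256 = 0 → 00.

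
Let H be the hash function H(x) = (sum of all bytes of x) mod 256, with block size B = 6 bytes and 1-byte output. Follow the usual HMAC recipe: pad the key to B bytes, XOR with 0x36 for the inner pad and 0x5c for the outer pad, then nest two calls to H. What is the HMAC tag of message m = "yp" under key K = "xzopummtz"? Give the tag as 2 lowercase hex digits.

4d

Key "xzopummtz" = 78 7a 6f 70 75 6d 6d 74 7a is 9 bytes > B = 6, so hash it first: H(key) = 0e, then zero-pad to 6 bytes: K' = 0e 00 00 00 00 00.
K' ⊕ ipad = 38 36 36 36 36 36.  K' ⊕ opad = 52 5c 5c 5c 5c 5c.
Inner input = (K'⊕ipad) ∥ m = 38 36 36 36 36 36 ∥ 79 70.
Inner hash: sum = 56+54+54+54+54+54+121+112 = 559; mod 256 = 47 → 2f.
Outer input = (K'⊕opad) ∥ inner = 52 5c 5c 5c 5c 5c ∥ 2f.
Outer hash (tag): sum = 82+92+92+92+92+92+47 = 589; mod 256 = 77 → 4d.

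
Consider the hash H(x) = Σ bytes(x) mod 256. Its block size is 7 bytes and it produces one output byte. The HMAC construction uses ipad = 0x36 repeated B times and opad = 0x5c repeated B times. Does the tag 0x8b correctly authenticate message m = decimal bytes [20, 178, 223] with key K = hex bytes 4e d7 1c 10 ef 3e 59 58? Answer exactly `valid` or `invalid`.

Key hex bytes 4e d7 1c 10 ef 3e 59 58 is 8 bytes > B = 7, so hash it first: H(key) = 2f, then zero-pad to 7 bytes: K' = 2f 00 00 00 00 00 00.
K' ⊕ ipad = 19 36 36 36 36 36 36; K' ⊕ opad = 73 5c 5c 5c 5c 5c 5c.
Inner hash: sum = 25+54+54+54+54+54+54+20+178+223 = 770; mod 256 = 2 → 02.
Outer hash (recomputed tag): sum = 115+92+92+92+92+92+92+2 = 669; mod 256 = 157 → 9d.
Recomputed tag = 9d; claimed = 8b → mismatch.

invalid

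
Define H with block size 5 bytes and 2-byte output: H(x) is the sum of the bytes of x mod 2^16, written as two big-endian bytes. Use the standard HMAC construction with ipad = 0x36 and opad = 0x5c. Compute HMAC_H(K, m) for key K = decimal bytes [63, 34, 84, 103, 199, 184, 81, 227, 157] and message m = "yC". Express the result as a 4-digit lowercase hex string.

Key decimal bytes [63, 34, 84, 103, 199, 184, 81, 227, 157] = 3f 22 54 67 c7 b8 51 e3 9d is 9 bytes > B = 5, so hash it first: H(key) = 04 6c, then zero-pad to 5 bytes: K' = 04 6c 00 00 00.
K' ⊕ ipad = 32 5a 36 36 36.  K' ⊕ opad = 58 30 5c 5c 5c.
Inner input = (K'⊕ipad) ∥ m = 32 5a 36 36 36 ∥ 79 43.
Inner hash: sum = 50+90+54+54+54+121+67 = 490 → 01 ea.
Outer input = (K'⊕opad) ∥ inner = 58 30 5c 5c 5c ∥ 01 ea.
Outer hash (tag): sum = 88+48+92+92+92+1+234 = 647 → 02 87.

0287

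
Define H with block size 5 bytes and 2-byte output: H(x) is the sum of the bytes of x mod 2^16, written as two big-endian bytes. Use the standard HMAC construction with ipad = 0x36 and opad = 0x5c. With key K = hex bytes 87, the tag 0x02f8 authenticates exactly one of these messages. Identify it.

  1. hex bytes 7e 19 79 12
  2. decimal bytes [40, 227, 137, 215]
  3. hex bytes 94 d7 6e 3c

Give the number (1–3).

Key hex bytes 87 is 1 byte ≤ B = 5; zero-pad to 5 bytes: K' = 87 00 00 00 00.
K' ⊕ ipad = b1 36 36 36 36; K' ⊕ opad = db 5c 5c 5c 5c.
m1: inner = H(b1 36 36 36 36 7e 19 79 12) = 02 ab; tag = H(db 5c 5c 5c 5c 02 ab) = 02f8 ← matches
m2: inner = H(b1 36 36 36 36 28 e3 89 d7) = 03 f4; tag = H(db 5c 5c 5c 5c 03 f4) = 0342
m3: inner = H(b1 36 36 36 36 94 d7 6e 3c) = 03 9e; tag = H(db 5c 5c 5c 5c 03 9e) = 02ec

1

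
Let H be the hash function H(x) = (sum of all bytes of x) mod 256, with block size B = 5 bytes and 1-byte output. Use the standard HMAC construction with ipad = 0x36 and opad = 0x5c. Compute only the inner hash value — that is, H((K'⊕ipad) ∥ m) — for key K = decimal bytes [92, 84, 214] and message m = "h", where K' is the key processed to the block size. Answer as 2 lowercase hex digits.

Key decimal bytes [92, 84, 214] = 5c 54 d6 is 3 bytes ≤ B = 5; zero-pad to 5 bytes: K' = 5c 54 d6 00 00.
K' ⊕ ipad = 6a 62 e0 36 36.
Inner input = 6a 62 e0 36 36 ∥ 68.
Inner hash: sum = 106+98+224+54+54+104 = 640; mod 256 = 128 → 80.

80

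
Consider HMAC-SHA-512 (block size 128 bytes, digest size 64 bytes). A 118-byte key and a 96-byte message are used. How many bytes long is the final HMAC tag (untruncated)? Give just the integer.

The tag is one SHA-512 digest: 64 bytes.

64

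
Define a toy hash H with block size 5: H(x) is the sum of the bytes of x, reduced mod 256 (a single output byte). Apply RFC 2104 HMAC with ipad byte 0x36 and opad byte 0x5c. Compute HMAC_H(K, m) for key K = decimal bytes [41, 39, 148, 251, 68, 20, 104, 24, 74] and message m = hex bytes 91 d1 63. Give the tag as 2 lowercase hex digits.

Key decimal bytes [41, 39, 148, 251, 68, 20, 104, 24, 74] = 29 27 94 fb 44 14 68 18 4a is 9 bytes > B = 5, so hash it first: H(key) = 01, then zero-pad to 5 bytes: K' = 01 00 00 00 00.
K' ⊕ ipad = 37 36 36 36 36.  K' ⊕ opad = 5d 5c 5c 5c 5c.
Inner input = (K'⊕ipad) ∥ m = 37 36 36 36 36 ∥ 91 d1 63.
Inner hash: sum = 55+54+54+54+54+145+209+99 = 724; mod 256 = 212 → d4.
Outer input = (K'⊕opad) ∥ inner = 5d 5c 5c 5c 5c ∥ d4.
Outer hash (tag): sum = 93+92+92+92+92+212 = 673; mod 256 = 161 → a1.

a1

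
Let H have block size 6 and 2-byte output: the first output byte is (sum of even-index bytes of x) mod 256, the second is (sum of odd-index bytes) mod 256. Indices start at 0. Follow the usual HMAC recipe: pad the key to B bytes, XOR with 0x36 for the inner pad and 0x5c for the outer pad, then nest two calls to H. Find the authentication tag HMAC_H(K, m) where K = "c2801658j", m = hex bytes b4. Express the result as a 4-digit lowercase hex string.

Key "c2801658j" = 63 32 38 30 31 36 35 38 6a is 9 bytes > B = 6, so hash it first: H(key) = 6b d0, then zero-pad to 6 bytes: K' = 6b d0 00 00 00 00.
K' ⊕ ipad = 5d e6 36 36 36 36.  K' ⊕ opad = 37 8c 5c 5c 5c 5c.
Inner input = (K'⊕ipad) ∥ m = 5d e6 36 36 36 36 ∥ b4.
Inner hash: even-index sum = 381 mod 256 = 125; odd-index sum = 338 mod 256 = 82 → 7d 52.
Outer input = (K'⊕opad) ∥ inner = 37 8c 5c 5c 5c 5c ∥ 7d 52.
Outer hash (tag): even-index sum = 364 mod 256 = 108; odd-index sum = 406 mod 256 = 150 → 6c 96.

6c96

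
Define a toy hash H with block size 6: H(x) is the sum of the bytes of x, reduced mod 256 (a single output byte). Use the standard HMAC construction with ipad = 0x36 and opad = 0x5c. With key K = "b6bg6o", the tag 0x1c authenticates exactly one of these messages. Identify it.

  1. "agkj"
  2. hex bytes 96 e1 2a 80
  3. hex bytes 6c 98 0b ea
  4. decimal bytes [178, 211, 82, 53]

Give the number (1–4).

4

Key "b6bg6o" = 62 36 62 67 36 6f is exactly B = 6 bytes: K' = 62 36 62 67 36 6f.
K' ⊕ ipad = 54 00 54 51 00 59; K' ⊕ opad = 3e 6a 3e 3b 6a 33.
m1: inner = H(54 00 54 51 00 59 61 67 6b 6a) = ef; tag = H(3e 6a 3e 3b 6a 33 ef) = ad
m2: inner = H(54 00 54 51 00 59 96 e1 2a 80) = 73; tag = H(3e 6a 3e 3b 6a 33 73) = 31
m3: inner = H(54 00 54 51 00 59 6c 98 0b ea) = 4b; tag = H(3e 6a 3e 3b 6a 33 4b) = 09
m4: inner = H(54 00 54 51 00 59 b2 d3 52 35) = 5e; tag = H(3e 6a 3e 3b 6a 33 5e) = 1c ← matches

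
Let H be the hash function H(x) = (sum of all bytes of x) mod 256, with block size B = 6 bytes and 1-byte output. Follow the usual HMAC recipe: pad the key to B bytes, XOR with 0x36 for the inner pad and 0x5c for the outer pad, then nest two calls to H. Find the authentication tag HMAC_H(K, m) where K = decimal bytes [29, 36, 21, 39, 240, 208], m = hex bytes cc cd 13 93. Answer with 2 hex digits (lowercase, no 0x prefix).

11

Key decimal bytes [29, 36, 21, 39, 240, 208] = 1d 24 15 27 f0 d0 is exactly B = 6 bytes: K' = 1d 24 15 27 f0 d0.
K' ⊕ ipad = 2b 12 23 11 c6 e6.  K' ⊕ opad = 41 78 49 7b ac 8c.
Inner input = (K'⊕ipad) ∥ m = 2b 12 23 11 c6 e6 ∥ cc cd 13 93.
Inner hash: sum = 43+18+35+17+198+230+204+205+19+147 = 1116; mod 256 = 92 → 5c.
Outer input = (K'⊕opad) ∥ inner = 41 78 49 7b ac 8c ∥ 5c.
Outer hash (tag): sum = 65+120+73+123+172+140+92 = 785; mod 256 = 17 → 11.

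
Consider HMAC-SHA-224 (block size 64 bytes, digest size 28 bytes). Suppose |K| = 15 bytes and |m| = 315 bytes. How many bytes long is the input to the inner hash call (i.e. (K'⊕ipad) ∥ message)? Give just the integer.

379

Key is 15 ≤ 64 bytes, zero-padded: |K'| = 64.
Inner input = (K'⊕ipad) ∥ m → 64 + 315 = 379 bytes.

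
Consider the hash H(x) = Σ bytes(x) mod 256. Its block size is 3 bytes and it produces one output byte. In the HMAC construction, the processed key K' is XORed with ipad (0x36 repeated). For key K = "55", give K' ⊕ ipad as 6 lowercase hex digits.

Key "55" = 35 35 is 2 bytes ≤ B = 3; zero-pad to 3 bytes: K' = 35 35 00.
XOR each byte with 0x36: 35⊕36=03, 35⊕36=03, 00⊕36=36.

030336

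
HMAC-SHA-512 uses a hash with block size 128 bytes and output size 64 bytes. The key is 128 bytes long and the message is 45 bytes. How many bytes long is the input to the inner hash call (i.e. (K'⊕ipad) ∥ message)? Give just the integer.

Key is 128 ≤ 128 bytes, zero-padded: |K'| = 128.
Inner input = (K'⊕ipad) ∥ m → 128 + 45 = 173 bytes.

173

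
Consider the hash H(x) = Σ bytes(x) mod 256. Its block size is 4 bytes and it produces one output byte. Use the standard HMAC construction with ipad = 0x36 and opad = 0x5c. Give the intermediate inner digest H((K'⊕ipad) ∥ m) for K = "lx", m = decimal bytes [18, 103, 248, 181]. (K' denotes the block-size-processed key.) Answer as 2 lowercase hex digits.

3a

Key "lx" = 6c 78 is 2 bytes ≤ B = 4; zero-pad to 4 bytes: K' = 6c 78 00 00.
K' ⊕ ipad = 5a 4e 36 36.
Inner input = 5a 4e 36 36 ∥ 12 67 f8 b5.
Inner hash: sum = 90+78+54+54+18+103+248+181 = 826; mod 256 = 58 → 3a.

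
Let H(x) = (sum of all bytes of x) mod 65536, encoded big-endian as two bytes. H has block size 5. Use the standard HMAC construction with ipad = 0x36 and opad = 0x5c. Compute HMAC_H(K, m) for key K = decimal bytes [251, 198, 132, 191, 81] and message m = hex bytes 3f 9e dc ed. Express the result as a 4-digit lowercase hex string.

0314

Key decimal bytes [251, 198, 132, 191, 81] = fb c6 84 bf 51 is exactly B = 5 bytes: K' = fb c6 84 bf 51.
K' ⊕ ipad = cd f0 b2 89 67.  K' ⊕ opad = a7 9a d8 e3 0d.
Inner input = (K'⊕ipad) ∥ m = cd f0 b2 89 67 ∥ 3f 9e dc ed.
Inner hash: sum = 205+240+178+137+103+63+158+220+237 = 1541 → 06 05.
Outer input = (K'⊕opad) ∥ inner = a7 9a d8 e3 0d ∥ 06 05.
Outer hash (tag): sum = 167+154+216+227+13+6+5 = 788 → 03 14.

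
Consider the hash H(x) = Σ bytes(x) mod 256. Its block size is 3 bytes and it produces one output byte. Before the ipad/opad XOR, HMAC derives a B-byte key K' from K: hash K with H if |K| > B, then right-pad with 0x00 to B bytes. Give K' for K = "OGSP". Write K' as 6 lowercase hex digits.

|K| = 4 > B = 3, so first hash the key.
H(K): sum = 79+71+83+80 = 313; mod 256 = 57 → 39.
Zero-pad H(K) = 39 to 3 bytes: K' = 39 00 00.

390000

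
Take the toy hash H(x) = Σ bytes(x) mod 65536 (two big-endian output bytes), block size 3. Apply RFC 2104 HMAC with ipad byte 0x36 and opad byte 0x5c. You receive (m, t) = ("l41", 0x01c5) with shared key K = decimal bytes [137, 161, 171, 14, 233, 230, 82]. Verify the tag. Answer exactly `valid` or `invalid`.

invalid

Key decimal bytes [137, 161, 171, 14, 233, 230, 82] = 89 a1 ab 0e e9 e6 52 is 7 bytes > B = 3, so hash it first: H(key) = 04 04, then zero-pad to 3 bytes: K' = 04 04 00.
K' ⊕ ipad = 32 32 36; K' ⊕ opad = 58 58 5c.
Inner hash: sum = 50+50+54+108+52+49 = 363 → 01 6b.
Outer hash (recomputed tag): sum = 88+88+92+1+107 = 376 → 01 78.
Recomputed tag = 0178; claimed = 01c5 → mismatch.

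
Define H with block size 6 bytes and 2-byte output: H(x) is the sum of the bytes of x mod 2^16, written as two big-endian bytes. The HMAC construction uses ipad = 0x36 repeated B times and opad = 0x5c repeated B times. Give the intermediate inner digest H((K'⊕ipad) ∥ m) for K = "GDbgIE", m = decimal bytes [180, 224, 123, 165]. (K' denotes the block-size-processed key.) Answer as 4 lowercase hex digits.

Key "GDbgIE" = 47 44 62 67 49 45 is exactly B = 6 bytes: K' = 47 44 62 67 49 45.
K' ⊕ ipad = 71 72 54 51 7f 73.
Inner input = 71 72 54 51 7f 73 ∥ b4 e0 7b a5.
Inner hash: sum = 113+114+84+81+127+115+180+224+123+165 = 1326 → 05 2e.

052e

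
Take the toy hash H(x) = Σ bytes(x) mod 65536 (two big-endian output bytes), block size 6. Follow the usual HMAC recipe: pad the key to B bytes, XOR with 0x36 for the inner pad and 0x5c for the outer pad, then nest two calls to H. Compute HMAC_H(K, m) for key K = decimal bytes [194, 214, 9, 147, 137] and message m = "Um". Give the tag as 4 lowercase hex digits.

03f0

Key decimal bytes [194, 214, 9, 147, 137] = c2 d6 09 93 89 is 5 bytes ≤ B = 6; zero-pad to 6 bytes: K' = c2 d6 09 93 89 00.
K' ⊕ ipad = f4 e0 3f a5 bf 36.  K' ⊕ opad = 9e 8a 55 cf d5 5c.
Inner input = (K'⊕ipad) ∥ m = f4 e0 3f a5 bf 36 ∥ 55 6d.
Inner hash: sum = 244+224+63+165+191+54+85+109 = 1135 → 04 6f.
Outer input = (K'⊕opad) ∥ inner = 9e 8a 55 cf d5 5c ∥ 04 6f.
Outer hash (tag): sum = 158+138+85+207+213+92+4+111 = 1008 → 03 f0.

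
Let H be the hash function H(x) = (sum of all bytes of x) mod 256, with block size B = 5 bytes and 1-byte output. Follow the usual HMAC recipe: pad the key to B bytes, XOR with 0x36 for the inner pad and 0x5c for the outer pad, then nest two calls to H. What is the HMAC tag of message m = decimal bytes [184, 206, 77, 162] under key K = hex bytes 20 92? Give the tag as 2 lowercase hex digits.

Key hex bytes 20 92 is 2 bytes ≤ B = 5; zero-pad to 5 bytes: K' = 20 92 00 00 00.
K' ⊕ ipad = 16 a4 36 36 36.  K' ⊕ opad = 7c ce 5c 5c 5c.
Inner input = (K'⊕ipad) ∥ m = 16 a4 36 36 36 ∥ b8 ce 4d a2.
Inner hash: sum = 22+164+54+54+54+184+206+77+162 = 977; mod 256 = 209 → d1.
Outer input = (K'⊕opad) ∥ inner = 7c ce 5c 5c 5c ∥ d1.
Outer hash (tag): sum = 124+206+92+92+92+209 = 815; mod 256 = 47 → 2f.

2f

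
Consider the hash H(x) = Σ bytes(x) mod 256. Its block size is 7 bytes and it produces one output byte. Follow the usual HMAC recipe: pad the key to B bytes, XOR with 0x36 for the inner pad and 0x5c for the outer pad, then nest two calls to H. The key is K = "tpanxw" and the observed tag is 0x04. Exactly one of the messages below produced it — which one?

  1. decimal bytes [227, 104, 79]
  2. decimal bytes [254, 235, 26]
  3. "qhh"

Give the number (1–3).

1

Key "tpanxw" = 74 70 61 6e 78 77 is 6 bytes ≤ B = 7; zero-pad to 7 bytes: K' = 74 70 61 6e 78 77 00.
K' ⊕ ipad = 42 46 57 58 4e 41 36; K' ⊕ opad = 28 2c 3d 32 24 2b 5c.
m1: inner = H(42 46 57 58 4e 41 36 e3 68 4f) = 96; tag = H(28 2c 3d 32 24 2b 5c 96) = 04 ← matches
m2: inner = H(42 46 57 58 4e 41 36 fe eb 1a) = ff; tag = H(28 2c 3d 32 24 2b 5c ff) = 6d
m3: inner = H(42 46 57 58 4e 41 36 71 68 68) = 3d; tag = H(28 2c 3d 32 24 2b 5c 3d) = ab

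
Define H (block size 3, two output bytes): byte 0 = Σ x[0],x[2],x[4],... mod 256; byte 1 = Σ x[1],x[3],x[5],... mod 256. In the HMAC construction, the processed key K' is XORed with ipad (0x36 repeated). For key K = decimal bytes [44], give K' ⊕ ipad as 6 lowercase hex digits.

Key decimal bytes [44] = 2c is 1 byte ≤ B = 3; zero-pad to 3 bytes: K' = 2c 00 00.
XOR each byte with 0x36: 2c⊕36=1a, 00⊕36=36, 00⊕36=36.

1a3636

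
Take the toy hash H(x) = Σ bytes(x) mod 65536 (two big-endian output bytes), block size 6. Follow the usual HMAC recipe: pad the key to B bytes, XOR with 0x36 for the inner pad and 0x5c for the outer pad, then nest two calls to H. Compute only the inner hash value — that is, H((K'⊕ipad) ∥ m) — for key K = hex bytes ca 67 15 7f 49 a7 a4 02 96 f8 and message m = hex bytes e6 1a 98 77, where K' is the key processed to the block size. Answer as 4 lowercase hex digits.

Key hex bytes ca 67 15 7f 49 a7 a4 02 96 f8 is 10 bytes > B = 6, so hash it first: H(key) = 04 e9, then zero-pad to 6 bytes: K' = 04 e9 00 00 00 00.
K' ⊕ ipad = 32 df 36 36 36 36.
Inner input = 32 df 36 36 36 36 ∥ e6 1a 98 77.
Inner hash: sum = 50+223+54+54+54+54+230+26+152+119 = 1016 → 03 f8.

03f8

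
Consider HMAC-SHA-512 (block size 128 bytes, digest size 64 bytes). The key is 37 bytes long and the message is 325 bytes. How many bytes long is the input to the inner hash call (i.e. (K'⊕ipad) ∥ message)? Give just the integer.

Key is 37 ≤ 128 bytes, zero-padded: |K'| = 128.
Inner input = (K'⊕ipad) ∥ m → 128 + 325 = 453 bytes.

453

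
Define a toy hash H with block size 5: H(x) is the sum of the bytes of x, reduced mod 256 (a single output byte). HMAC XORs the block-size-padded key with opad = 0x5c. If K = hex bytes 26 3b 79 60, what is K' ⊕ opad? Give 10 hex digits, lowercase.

7a67253c5c

Key hex bytes 26 3b 79 60 is 4 bytes ≤ B = 5; zero-pad to 5 bytes: K' = 26 3b 79 60 00.
XOR each byte with 0x5c: 26⊕5c=7a, 3b⊕5c=67, 79⊕5c=25, 60⊕5c=3c, 00⊕5c=5c.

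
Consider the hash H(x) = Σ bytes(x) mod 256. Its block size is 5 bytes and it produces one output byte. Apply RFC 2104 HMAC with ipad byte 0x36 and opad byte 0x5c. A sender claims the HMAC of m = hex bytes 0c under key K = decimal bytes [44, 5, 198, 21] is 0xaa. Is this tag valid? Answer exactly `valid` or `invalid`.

Key decimal bytes [44, 5, 198, 21] = 2c 05 c6 15 is 4 bytes ≤ B = 5; zero-pad to 5 bytes: K' = 2c 05 c6 15 00.
K' ⊕ ipad = 1a 33 f0 23 36; K' ⊕ opad = 70 59 9a 49 5c.
Inner hash: sum = 26+51+240+35+54+12 = 418; mod 256 = 162 → a2.
Outer hash (recomputed tag): sum = 112+89+154+73+92+162 = 682; mod 256 = 170 → aa.
Recomputed tag = aa; claimed = aa → match.

valid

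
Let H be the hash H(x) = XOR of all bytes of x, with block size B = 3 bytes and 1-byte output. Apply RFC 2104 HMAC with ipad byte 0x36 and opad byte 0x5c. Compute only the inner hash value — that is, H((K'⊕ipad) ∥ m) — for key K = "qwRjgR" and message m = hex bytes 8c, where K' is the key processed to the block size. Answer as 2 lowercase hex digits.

Key "qwRjgR" = 71 77 52 6a 67 52 is 6 bytes > B = 3, so hash it first: H(key) = 0b, then zero-pad to 3 bytes: K' = 0b 00 00.
K' ⊕ ipad = 3d 36 36.
Inner input = 3d 36 36 ∥ 8c.
Inner hash: XOR 3d⊕36⊕36⊕8c = b1.

b1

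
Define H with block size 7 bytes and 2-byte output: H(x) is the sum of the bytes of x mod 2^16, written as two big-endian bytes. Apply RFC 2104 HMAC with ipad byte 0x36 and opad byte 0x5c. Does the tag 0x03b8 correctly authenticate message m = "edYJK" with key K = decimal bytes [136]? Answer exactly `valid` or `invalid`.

Key decimal bytes [136] = 88 is 1 byte ≤ B = 7; zero-pad to 7 bytes: K' = 88 00 00 00 00 00 00.
K' ⊕ ipad = be 36 36 36 36 36 36; K' ⊕ opad = d4 5c 5c 5c 5c 5c 5c.
Inner hash: sum = 190+54+54+54+54+54+54+101+100+89+74+75 = 953 → 03 b9.
Outer hash (recomputed tag): sum = 212+92+92+92+92+92+92+3+185 = 952 → 03 b8.
Recomputed tag = 03b8; claimed = 03b8 → match.

valid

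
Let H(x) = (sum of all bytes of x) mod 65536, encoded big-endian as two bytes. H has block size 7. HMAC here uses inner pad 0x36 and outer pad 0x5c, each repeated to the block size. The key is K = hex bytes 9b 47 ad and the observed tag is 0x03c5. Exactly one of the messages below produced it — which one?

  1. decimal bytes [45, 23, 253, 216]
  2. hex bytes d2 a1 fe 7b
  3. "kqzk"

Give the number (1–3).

2

Key hex bytes 9b 47 ad is 3 bytes ≤ B = 7; zero-pad to 7 bytes: K' = 9b 47 ad 00 00 00 00.
K' ⊕ ipad = ad 71 9b 36 36 36 36; K' ⊕ opad = c7 1b f1 5c 5c 5c 5c.
m1: inner = H(ad 71 9b 36 36 36 36 2d 17 fd d8) = 04 aa; tag = H(c7 1b f1 5c 5c 5c 5c 04 aa) = 03f1
m2: inner = H(ad 71 9b 36 36 36 36 d2 a1 fe 7b) = 05 7d; tag = H(c7 1b f1 5c 5c 5c 5c 05 7d) = 03c5 ← matches
m3: inner = H(ad 71 9b 36 36 36 36 6b 71 7a 6b) = 04 52; tag = H(c7 1b f1 5c 5c 5c 5c 04 52) = 0399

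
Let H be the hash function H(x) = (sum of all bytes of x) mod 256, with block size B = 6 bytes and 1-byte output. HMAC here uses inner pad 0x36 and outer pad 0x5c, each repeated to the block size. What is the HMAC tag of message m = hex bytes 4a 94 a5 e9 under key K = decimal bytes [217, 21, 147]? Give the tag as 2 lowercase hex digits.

76

Key decimal bytes [217, 21, 147] = d9 15 93 is 3 bytes ≤ B = 6; zero-pad to 6 bytes: K' = d9 15 93 00 00 00.
K' ⊕ ipad = ef 23 a5 36 36 36.  K' ⊕ opad = 85 49 cf 5c 5c 5c.
Inner input = (K'⊕ipad) ∥ m = ef 23 a5 36 36 36 ∥ 4a 94 a5 e9.
Inner hash: sum = 239+35+165+54+54+54+74+148+165+233 = 1221; mod 256 = 197 → c5.
Outer input = (K'⊕opad) ∥ inner = 85 49 cf 5c 5c 5c ∥ c5.
Outer hash (tag): sum = 133+73+207+92+92+92+197 = 886; mod 256 = 118 → 76.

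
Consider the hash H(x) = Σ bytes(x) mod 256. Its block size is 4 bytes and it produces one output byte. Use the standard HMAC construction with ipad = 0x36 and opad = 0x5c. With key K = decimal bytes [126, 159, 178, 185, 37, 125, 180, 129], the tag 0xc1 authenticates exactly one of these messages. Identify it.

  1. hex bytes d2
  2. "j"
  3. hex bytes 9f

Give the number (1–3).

Key decimal bytes [126, 159, 178, 185, 37, 125, 180, 129] = 7e 9f b2 b9 25 7d b4 81 is 8 bytes > B = 4, so hash it first: H(key) = 5f, then zero-pad to 4 bytes: K' = 5f 00 00 00.
K' ⊕ ipad = 69 36 36 36; K' ⊕ opad = 03 5c 5c 5c.
m1: inner = H(69 36 36 36 d2) = dd; tag = H(03 5c 5c 5c dd) = f4
m2: inner = H(69 36 36 36 6a) = 75; tag = H(03 5c 5c 5c 75) = 8c
m3: inner = H(69 36 36 36 9f) = aa; tag = H(03 5c 5c 5c aa) = c1 ← matches

3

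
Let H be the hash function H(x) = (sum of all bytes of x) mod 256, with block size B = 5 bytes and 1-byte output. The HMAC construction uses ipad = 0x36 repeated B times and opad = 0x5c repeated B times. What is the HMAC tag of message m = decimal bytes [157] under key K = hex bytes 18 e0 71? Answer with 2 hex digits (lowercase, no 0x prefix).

Key hex bytes 18 e0 71 is 3 bytes ≤ B = 5; zero-pad to 5 bytes: K' = 18 e0 71 00 00.
K' ⊕ ipad = 2e d6 47 36 36.  K' ⊕ opad = 44 bc 2d 5c 5c.
Inner input = (K'⊕ipad) ∥ m = 2e d6 47 36 36 ∥ 9d.
Inner hash: sum = 46+214+71+54+54+157 = 596; mod 256 = 84 → 54.
Outer input = (K'⊕opad) ∥ inner = 44 bc 2d 5c 5c ∥ 54.
Outer hash (tag): sum = 68+188+45+92+92+84 = 569; mod 256 = 57 → 39.

39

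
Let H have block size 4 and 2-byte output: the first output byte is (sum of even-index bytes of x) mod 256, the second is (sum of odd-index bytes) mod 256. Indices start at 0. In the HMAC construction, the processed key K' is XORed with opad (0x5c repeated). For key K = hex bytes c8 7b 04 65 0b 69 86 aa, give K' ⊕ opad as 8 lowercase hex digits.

Key hex bytes c8 7b 04 65 0b 69 86 aa is 8 bytes > B = 4, so hash it first: H(key) = 5d f3, then zero-pad to 4 bytes: K' = 5d f3 00 00.
XOR each byte with 0x5c: 5d⊕5c=01, f3⊕5c=af, 00⊕5c=5c, 00⊕5c=5c.

01af5c5c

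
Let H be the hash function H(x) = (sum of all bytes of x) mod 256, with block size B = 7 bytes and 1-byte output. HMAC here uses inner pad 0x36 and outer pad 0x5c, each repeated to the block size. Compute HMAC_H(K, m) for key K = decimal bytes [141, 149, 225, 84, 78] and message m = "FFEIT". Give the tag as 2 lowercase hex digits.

Key decimal bytes [141, 149, 225, 84, 78] = 8d 95 e1 54 4e is 5 bytes ≤ B = 7; zero-pad to 7 bytes: K' = 8d 95 e1 54 4e 00 00.
K' ⊕ ipad = bb a3 d7 62 78 36 36.  K' ⊕ opad = d1 c9 bd 08 12 5c 5c.
Inner input = (K'⊕ipad) ∥ m = bb a3 d7 62 78 36 36 ∥ 46 46 45 49 54.
Inner hash: sum = 187+163+215+98+120+54+54+70+70+69+73+84 = 1257; mod 256 = 233 → e9.
Outer input = (K'⊕opad) ∥ inner = d1 c9 bd 08 12 5c 5c ∥ e9.
Outer hash (tag): sum = 209+201+189+8+18+92+92+233 = 1042; mod 256 = 18 → 12.

12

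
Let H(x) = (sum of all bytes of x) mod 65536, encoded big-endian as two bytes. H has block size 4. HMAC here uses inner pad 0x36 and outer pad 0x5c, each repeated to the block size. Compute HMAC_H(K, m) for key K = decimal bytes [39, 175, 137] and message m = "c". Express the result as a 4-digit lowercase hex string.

Key decimal bytes [39, 175, 137] = 27 af 89 is 3 bytes ≤ B = 4; zero-pad to 4 bytes: K' = 27 af 89 00.
K' ⊕ ipad = 11 99 bf 36.  K' ⊕ opad = 7b f3 d5 5c.
Inner input = (K'⊕ipad) ∥ m = 11 99 bf 36 ∥ 63.
Inner hash: sum = 17+153+191+54+99 = 514 → 02 02.
Outer input = (K'⊕opad) ∥ inner = 7b f3 d5 5c ∥ 02 02.
Outer hash (tag): sum = 123+243+213+92+2+2 = 675 → 02 a3.

02a3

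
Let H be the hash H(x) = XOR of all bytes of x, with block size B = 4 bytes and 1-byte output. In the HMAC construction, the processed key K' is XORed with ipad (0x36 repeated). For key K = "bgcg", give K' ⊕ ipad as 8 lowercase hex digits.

Key "bgcg" = 62 67 63 67 is exactly B = 4 bytes: K' = 62 67 63 67.
XOR each byte with 0x36: 62⊕36=54, 67⊕36=51, 63⊕36=55, 67⊕36=51.

54515551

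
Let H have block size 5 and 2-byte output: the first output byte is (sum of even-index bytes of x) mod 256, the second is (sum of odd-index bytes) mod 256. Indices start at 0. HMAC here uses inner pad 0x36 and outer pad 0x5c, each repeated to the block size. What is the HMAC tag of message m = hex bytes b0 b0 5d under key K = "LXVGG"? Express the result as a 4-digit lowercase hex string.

211a

Key "LXVGG" = 4c 58 56 47 47 is exactly B = 5 bytes: K' = 4c 58 56 47 47.
K' ⊕ ipad = 7a 6e 60 71 71.  K' ⊕ opad = 10 04 0a 1b 1b.
Inner input = (K'⊕ipad) ∥ m = 7a 6e 60 71 71 ∥ b0 b0 5d.
Inner hash: even-index sum = 507 mod 256 = 251; odd-index sum = 492 mod 256 = 236 → fb ec.
Outer input = (K'⊕opad) ∥ inner = 10 04 0a 1b 1b ∥ fb ec.
Outer hash (tag): even-index sum = 289 mod 256 = 33; odd-index sum = 282 mod 256 = 26 → 21 1a.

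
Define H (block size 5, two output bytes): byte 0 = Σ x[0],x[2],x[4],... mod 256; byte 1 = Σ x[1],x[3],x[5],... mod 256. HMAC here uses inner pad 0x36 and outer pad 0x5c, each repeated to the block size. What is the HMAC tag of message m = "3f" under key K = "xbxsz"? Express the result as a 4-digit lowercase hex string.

Key "xbxsz" = 78 62 78 73 7a is exactly B = 5 bytes: K' = 78 62 78 73 7a.
K' ⊕ ipad = 4e 54 4e 45 4c.  K' ⊕ opad = 24 3e 24 2f 26.
Inner input = (K'⊕ipad) ∥ m = 4e 54 4e 45 4c ∥ 33 66.
Inner hash: even-index sum = 334 mod 256 = 78; odd-index sum = 204 mod 256 = 204 → 4e cc.
Outer input = (K'⊕opad) ∥ inner = 24 3e 24 2f 26 ∥ 4e cc.
Outer hash (tag): even-index sum = 314 mod 256 = 58; odd-index sum = 187 mod 256 = 187 → 3a bb.

3abb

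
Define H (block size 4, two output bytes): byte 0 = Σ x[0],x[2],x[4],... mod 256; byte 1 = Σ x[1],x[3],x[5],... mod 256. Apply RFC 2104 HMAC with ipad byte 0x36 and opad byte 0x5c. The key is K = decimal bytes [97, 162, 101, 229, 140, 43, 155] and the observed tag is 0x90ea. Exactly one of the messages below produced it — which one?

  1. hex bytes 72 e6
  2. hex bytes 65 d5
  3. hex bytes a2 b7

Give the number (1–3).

Key decimal bytes [97, 162, 101, 229, 140, 43, 155] = 61 a2 65 e5 8c 2b 9b is 7 bytes > B = 4, so hash it first: H(key) = ed b2, then zero-pad to 4 bytes: K' = ed b2 00 00.
K' ⊕ ipad = db 84 36 36; K' ⊕ opad = b1 ee 5c 5c.
m1: inner = H(db 84 36 36 72 e6) = 83 a0; tag = H(b1 ee 5c 5c 83 a0) = 90ea ← matches
m2: inner = H(db 84 36 36 65 d5) = 76 8f; tag = H(b1 ee 5c 5c 76 8f) = 83d9
m3: inner = H(db 84 36 36 a2 b7) = b3 71; tag = H(b1 ee 5c 5c b3 71) = c0bb

1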